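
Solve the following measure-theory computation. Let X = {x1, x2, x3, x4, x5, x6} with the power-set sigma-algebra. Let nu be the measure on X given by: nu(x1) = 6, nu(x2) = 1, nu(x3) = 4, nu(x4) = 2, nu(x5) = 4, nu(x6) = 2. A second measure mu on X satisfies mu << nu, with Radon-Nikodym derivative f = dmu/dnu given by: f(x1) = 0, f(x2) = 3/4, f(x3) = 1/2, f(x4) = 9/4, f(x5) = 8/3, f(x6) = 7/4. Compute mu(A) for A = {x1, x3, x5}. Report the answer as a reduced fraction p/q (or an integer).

By the defining property of the Radon-Nikodym derivative, for every measurable set A,
  mu(A) = integral_A f dnu.
Since nu is a discrete measure concentrated on the atoms of X, the integral over A reduces to the sum
  mu(A) = sum_{x in A} f(x) * nu({x}).
Computing each term:
  x1: f(x1) * nu(x1) = 0 * 6 = 0.
  x3: f(x3) * nu(x3) = 1/2 * 4 = 2.
  x5: f(x5) * nu(x5) = 8/3 * 4 = 32/3.
Summing: mu(A) = 0 + 2 + 32/3 = 38/3.

38/3


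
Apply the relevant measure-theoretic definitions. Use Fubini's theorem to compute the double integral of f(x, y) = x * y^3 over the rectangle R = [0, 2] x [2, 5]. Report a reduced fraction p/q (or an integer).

f(x, y) is a tensor product of a function of x and a function of y, and both factors are bounded continuous (hence Lebesgue integrable) on the rectangle, so Fubini's theorem applies:
  integral_R f d(m x m) = (integral_a1^b1 x dx) * (integral_a2^b2 y^3 dy).
Inner integral in x: integral_{0}^{2} x dx = (2^2 - 0^2)/2
  = 2.
Inner integral in y: integral_{2}^{5} y^3 dy = (5^4 - 2^4)/4
  = 609/4.
Product: (2) * (609/4) = 609/2.

609/2


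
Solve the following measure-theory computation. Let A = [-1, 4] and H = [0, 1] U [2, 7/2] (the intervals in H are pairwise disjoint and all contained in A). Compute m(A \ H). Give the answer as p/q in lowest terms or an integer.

The ambient interval has length m(A) = 4 - (-1) = 5.
Since the holes are disjoint and sit inside A, by finite additivity
  m(H) = sum_i (b_i - a_i), and m(A \ H) = m(A) - m(H).
Computing the hole measures:
  m(H_1) = 1 - 0 = 1.
  m(H_2) = 7/2 - 2 = 3/2.
Summed: m(H) = 1 + 3/2 = 5/2.
So m(A \ H) = 5 - 5/2 = 5/2.

5/2


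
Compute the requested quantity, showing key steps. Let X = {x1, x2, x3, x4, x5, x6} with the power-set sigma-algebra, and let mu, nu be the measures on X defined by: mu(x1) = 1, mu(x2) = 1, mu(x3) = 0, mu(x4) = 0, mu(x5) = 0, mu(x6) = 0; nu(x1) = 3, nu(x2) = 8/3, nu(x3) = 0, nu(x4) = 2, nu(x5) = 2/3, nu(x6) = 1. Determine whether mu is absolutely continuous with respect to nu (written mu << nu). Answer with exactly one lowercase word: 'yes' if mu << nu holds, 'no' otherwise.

mu << nu means: every nu-null measurable set is also mu-null; equivalently, for every atom x, if nu({x}) = 0 then mu({x}) = 0.
Checking each atom:
  x1: nu = 3 > 0 -> no constraint.
  x2: nu = 8/3 > 0 -> no constraint.
  x3: nu = 0, mu = 0 -> consistent with mu << nu.
  x4: nu = 2 > 0 -> no constraint.
  x5: nu = 2/3 > 0 -> no constraint.
  x6: nu = 1 > 0 -> no constraint.
No atom violates the condition. Therefore mu << nu.

yes


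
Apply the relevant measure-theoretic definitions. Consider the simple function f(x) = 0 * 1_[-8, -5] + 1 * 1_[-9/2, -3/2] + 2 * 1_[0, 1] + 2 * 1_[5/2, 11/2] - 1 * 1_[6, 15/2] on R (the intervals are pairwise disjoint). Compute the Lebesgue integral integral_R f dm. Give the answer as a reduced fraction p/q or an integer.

For a simple function f = sum_i c_i * 1_{A_i} with disjoint A_i,
  integral f dm = sum_i c_i * m(A_i).
Lengths of the A_i:
  m(A_1) = -5 - (-8) = 3.
  m(A_2) = -3/2 - (-9/2) = 3.
  m(A_3) = 1 - 0 = 1.
  m(A_4) = 11/2 - 5/2 = 3.
  m(A_5) = 15/2 - 6 = 3/2.
Contributions c_i * m(A_i):
  (0) * (3) = 0.
  (1) * (3) = 3.
  (2) * (1) = 2.
  (2) * (3) = 6.
  (-1) * (3/2) = -3/2.
Total: 0 + 3 + 2 + 6 - 3/2 = 19/2.

19/2


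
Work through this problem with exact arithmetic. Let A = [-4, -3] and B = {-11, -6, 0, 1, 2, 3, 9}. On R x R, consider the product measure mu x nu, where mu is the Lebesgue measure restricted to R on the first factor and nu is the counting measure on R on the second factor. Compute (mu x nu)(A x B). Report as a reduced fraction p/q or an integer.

For a measurable rectangle A x B, the product measure satisfies
  (mu x nu)(A x B) = mu(A) * nu(B).
  mu(A) = 1.
  nu(B) = 7.
  (mu x nu)(A x B) = 1 * 7 = 7.

7


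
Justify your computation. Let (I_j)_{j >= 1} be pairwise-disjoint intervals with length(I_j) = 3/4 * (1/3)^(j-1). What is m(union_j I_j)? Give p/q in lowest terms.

By countable additivity of the Lebesgue measure on pairwise disjoint measurable sets,
  m(union_{j >= 1} I_j) = sum_{j >= 1} m(I_j) = sum_{j >= 1} a * r^(j-1),
  with a = 3/4 and r = 1/3.
Since 0 < r = 1/3 < 1, the geometric series converges:
  sum_{j >= 1} a * r^(j-1) = a / (1 - r).
  = 3/4 / (1 - 1/3)
  = 3/4 / (2/3)
  = 9/8.

9/8


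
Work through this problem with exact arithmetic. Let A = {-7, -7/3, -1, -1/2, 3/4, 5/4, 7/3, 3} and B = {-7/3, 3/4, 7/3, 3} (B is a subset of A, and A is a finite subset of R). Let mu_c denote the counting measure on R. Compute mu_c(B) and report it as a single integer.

Counting measure assigns mu_c(E) = |E| (number of elements) when E is finite.
B has 4 element(s), so mu_c(B) = 4.

4


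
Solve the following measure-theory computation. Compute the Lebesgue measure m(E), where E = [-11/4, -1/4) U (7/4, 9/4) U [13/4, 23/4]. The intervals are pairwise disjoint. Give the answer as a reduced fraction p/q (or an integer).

For pairwise disjoint intervals, m(union_i I_i) = sum_i m(I_i),
and m is invariant under swapping open/closed endpoints (single points have measure 0).
So m(E) = sum_i (b_i - a_i).
  I_1 has length -1/4 - (-11/4) = 5/2.
  I_2 has length 9/4 - 7/4 = 1/2.
  I_3 has length 23/4 - 13/4 = 5/2.
Summing:
  m(E) = 5/2 + 1/2 + 5/2 = 11/2.

11/2


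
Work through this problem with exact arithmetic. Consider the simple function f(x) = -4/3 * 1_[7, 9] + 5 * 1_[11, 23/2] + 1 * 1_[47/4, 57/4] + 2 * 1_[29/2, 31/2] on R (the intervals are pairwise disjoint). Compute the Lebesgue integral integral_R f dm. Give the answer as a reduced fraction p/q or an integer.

For a simple function f = sum_i c_i * 1_{A_i} with disjoint A_i,
  integral f dm = sum_i c_i * m(A_i).
Lengths of the A_i:
  m(A_1) = 9 - 7 = 2.
  m(A_2) = 23/2 - 11 = 1/2.
  m(A_3) = 57/4 - 47/4 = 5/2.
  m(A_4) = 31/2 - 29/2 = 1.
Contributions c_i * m(A_i):
  (-4/3) * (2) = -8/3.
  (5) * (1/2) = 5/2.
  (1) * (5/2) = 5/2.
  (2) * (1) = 2.
Total: -8/3 + 5/2 + 5/2 + 2 = 13/3.

13/3


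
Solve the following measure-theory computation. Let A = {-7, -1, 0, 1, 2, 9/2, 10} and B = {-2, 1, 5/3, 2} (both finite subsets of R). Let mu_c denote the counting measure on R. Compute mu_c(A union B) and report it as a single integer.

Counting measure on a finite set equals cardinality. By inclusion-exclusion, |A union B| = |A| + |B| - |A cap B|.
|A| = 7, |B| = 4, |A cap B| = 2.
So mu_c(A union B) = 7 + 4 - 2 = 9.

9


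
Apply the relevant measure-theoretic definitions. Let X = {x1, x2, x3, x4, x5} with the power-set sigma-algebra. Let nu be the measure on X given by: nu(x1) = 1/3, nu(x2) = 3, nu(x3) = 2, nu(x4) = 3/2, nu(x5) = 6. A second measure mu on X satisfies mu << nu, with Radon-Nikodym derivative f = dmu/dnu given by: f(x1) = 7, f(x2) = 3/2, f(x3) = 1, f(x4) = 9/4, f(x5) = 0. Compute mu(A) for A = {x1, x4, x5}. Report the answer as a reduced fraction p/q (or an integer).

By the defining property of the Radon-Nikodym derivative, for every measurable set A,
  mu(A) = integral_A f dnu.
Since nu is a discrete measure concentrated on the atoms of X, the integral over A reduces to the sum
  mu(A) = sum_{x in A} f(x) * nu({x}).
Computing each term:
  x1: f(x1) * nu(x1) = 7 * 1/3 = 7/3.
  x4: f(x4) * nu(x4) = 9/4 * 3/2 = 27/8.
  x5: f(x5) * nu(x5) = 0 * 6 = 0.
Summing: mu(A) = 7/3 + 27/8 + 0 = 137/24.

137/24


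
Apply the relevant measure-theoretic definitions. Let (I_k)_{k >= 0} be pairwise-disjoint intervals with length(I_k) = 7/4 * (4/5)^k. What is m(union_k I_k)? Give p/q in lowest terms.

By countable additivity of the Lebesgue measure on pairwise disjoint measurable sets,
  m(union_{k >= 0} I_k) = sum_{k >= 0} m(I_k) = sum_{k >= 0} a * r^k,
  with a = 7/4 and r = 4/5.
Since 0 < r = 4/5 < 1, the geometric series converges:
  sum_{k >= 0} a * r^k = a / (1 - r).
  = 7/4 / (1 - 4/5)
  = 7/4 / (1/5)
  = 35/4.

35/4


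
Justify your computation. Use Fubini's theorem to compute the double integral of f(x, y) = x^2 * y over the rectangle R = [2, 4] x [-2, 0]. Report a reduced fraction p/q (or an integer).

f(x, y) is a tensor product of a function of x and a function of y, and both factors are bounded continuous (hence Lebesgue integrable) on the rectangle, so Fubini's theorem applies:
  integral_R f d(m x m) = (integral_a1^b1 x^2 dx) * (integral_a2^b2 y dy).
Inner integral in x: integral_{2}^{4} x^2 dx = (4^3 - 2^3)/3
  = 56/3.
Inner integral in y: integral_{-2}^{0} y dy = (0^2 - (-2)^2)/2
  = -2.
Product: (56/3) * (-2) = -112/3.

-112/3


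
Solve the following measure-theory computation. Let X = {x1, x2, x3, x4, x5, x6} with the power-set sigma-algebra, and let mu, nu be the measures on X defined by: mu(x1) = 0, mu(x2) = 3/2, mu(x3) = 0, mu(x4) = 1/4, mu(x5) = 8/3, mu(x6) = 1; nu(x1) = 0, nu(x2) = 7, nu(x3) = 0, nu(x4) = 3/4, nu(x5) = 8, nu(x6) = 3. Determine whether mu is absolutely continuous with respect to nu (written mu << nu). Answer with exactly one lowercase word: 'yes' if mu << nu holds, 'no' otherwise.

mu << nu means: every nu-null measurable set is also mu-null; equivalently, for every atom x, if nu({x}) = 0 then mu({x}) = 0.
Checking each atom:
  x1: nu = 0, mu = 0 -> consistent with mu << nu.
  x2: nu = 7 > 0 -> no constraint.
  x3: nu = 0, mu = 0 -> consistent with mu << nu.
  x4: nu = 3/4 > 0 -> no constraint.
  x5: nu = 8 > 0 -> no constraint.
  x6: nu = 3 > 0 -> no constraint.
No atom violates the condition. Therefore mu << nu.

yes


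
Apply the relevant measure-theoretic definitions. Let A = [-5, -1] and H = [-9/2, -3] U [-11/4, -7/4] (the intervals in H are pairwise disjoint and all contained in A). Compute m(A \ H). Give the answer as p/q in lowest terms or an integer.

The ambient interval has length m(A) = -1 - (-5) = 4.
Since the holes are disjoint and sit inside A, by finite additivity
  m(H) = sum_i (b_i - a_i), and m(A \ H) = m(A) - m(H).
Computing the hole measures:
  m(H_1) = -3 - (-9/2) = 3/2.
  m(H_2) = -7/4 - (-11/4) = 1.
Summed: m(H) = 3/2 + 1 = 5/2.
So m(A \ H) = 4 - 5/2 = 3/2.

3/2


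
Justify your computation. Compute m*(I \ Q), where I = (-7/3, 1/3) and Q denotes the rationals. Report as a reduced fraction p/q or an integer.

The interval I = (-7/3, 1/3) has m(I) = 1/3 - (-7/3) = 8/3 (endpoints are measure-zero, so open/closed/half-open agree). Write I = (I cap Q) u (I \ Q). The rationals in I are countable, so m*(I cap Q) = 0 (cover each rational by intervals whose total length is arbitrarily small). By countable subadditivity m*(I) <= m*(I cap Q) + m*(I \ Q), hence m*(I \ Q) >= m(I) = 8/3. The reverse inequality m*(I \ Q) <= m*(I) = 8/3 is trivial since (I \ Q) is a subset of I. Therefore m*(I \ Q) = 8/3.

8/3


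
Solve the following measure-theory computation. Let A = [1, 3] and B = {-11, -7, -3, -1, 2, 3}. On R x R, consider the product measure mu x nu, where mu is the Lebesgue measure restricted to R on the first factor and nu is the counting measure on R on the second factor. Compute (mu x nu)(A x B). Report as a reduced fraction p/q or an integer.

For a measurable rectangle A x B, the product measure satisfies
  (mu x nu)(A x B) = mu(A) * nu(B).
  mu(A) = 2.
  nu(B) = 6.
  (mu x nu)(A x B) = 2 * 6 = 12.

12


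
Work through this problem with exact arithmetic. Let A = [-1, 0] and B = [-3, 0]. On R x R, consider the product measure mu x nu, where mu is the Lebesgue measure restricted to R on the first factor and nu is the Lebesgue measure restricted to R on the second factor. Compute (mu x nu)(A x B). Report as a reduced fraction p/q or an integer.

For a measurable rectangle A x B, the product measure satisfies
  (mu x nu)(A x B) = mu(A) * nu(B).
  mu(A) = 1.
  nu(B) = 3.
  (mu x nu)(A x B) = 1 * 3 = 3.

3


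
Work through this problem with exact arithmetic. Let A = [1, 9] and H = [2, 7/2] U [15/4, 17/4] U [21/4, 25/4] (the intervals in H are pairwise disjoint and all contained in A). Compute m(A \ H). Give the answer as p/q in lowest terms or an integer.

The ambient interval has length m(A) = 9 - 1 = 8.
Since the holes are disjoint and sit inside A, by finite additivity
  m(H) = sum_i (b_i - a_i), and m(A \ H) = m(A) - m(H).
Computing the hole measures:
  m(H_1) = 7/2 - 2 = 3/2.
  m(H_2) = 17/4 - 15/4 = 1/2.
  m(H_3) = 25/4 - 21/4 = 1.
Summed: m(H) = 3/2 + 1/2 + 1 = 3.
So m(A \ H) = 8 - 3 = 5.

5


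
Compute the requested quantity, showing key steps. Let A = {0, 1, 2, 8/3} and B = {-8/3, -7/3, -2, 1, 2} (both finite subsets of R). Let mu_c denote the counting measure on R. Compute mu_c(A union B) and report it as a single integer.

Counting measure on a finite set equals cardinality. By inclusion-exclusion, |A union B| = |A| + |B| - |A cap B|.
|A| = 4, |B| = 5, |A cap B| = 2.
So mu_c(A union B) = 4 + 5 - 2 = 7.

7


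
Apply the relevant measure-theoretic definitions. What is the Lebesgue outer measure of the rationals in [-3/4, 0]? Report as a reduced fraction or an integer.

E = Q cap [-3/4, 0] is a subset of Q, which is countable. Enumerate Q = {q_1, q_2, ...}; for any eps > 0, cover q_k by the open interval (q_k - eps/2^(k+1), q_k + eps/2^(k+1)), of length eps/2^k. The total cover length is sum_{k>=1} eps/2^k = eps. Hence m*(E) <= m*(Q) <= eps for every eps > 0, and since outer measure is non-negative, m*(E) = 0.

0


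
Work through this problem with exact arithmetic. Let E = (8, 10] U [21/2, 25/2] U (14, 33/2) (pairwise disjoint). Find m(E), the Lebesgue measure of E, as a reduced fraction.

For pairwise disjoint intervals, m(union_i I_i) = sum_i m(I_i),
and m is invariant under swapping open/closed endpoints (single points have measure 0).
So m(E) = sum_i (b_i - a_i).
  I_1 has length 10 - 8 = 2.
  I_2 has length 25/2 - 21/2 = 2.
  I_3 has length 33/2 - 14 = 5/2.
Summing:
  m(E) = 2 + 2 + 5/2 = 13/2.

13/2


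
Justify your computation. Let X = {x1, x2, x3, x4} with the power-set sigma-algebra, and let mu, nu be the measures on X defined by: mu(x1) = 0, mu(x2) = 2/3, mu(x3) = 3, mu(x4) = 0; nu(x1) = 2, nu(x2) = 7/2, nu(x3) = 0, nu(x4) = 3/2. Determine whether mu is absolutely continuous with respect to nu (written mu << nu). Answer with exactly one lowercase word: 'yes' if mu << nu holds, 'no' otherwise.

mu << nu means: every nu-null measurable set is also mu-null; equivalently, for every atom x, if nu({x}) = 0 then mu({x}) = 0.
Checking each atom:
  x1: nu = 2 > 0 -> no constraint.
  x2: nu = 7/2 > 0 -> no constraint.
  x3: nu = 0, mu = 3 > 0 -> violates mu << nu.
  x4: nu = 3/2 > 0 -> no constraint.
The atom(s) x3 violate the condition (nu = 0 but mu > 0). Therefore mu is NOT absolutely continuous w.r.t. nu.

no


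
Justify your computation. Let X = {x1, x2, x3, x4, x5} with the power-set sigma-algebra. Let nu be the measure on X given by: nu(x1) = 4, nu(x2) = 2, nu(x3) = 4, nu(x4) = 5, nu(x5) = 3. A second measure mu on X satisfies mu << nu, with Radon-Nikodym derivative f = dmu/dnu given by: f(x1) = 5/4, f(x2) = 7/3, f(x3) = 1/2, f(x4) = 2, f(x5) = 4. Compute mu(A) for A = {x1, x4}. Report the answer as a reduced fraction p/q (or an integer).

By the defining property of the Radon-Nikodym derivative, for every measurable set A,
  mu(A) = integral_A f dnu.
Since nu is a discrete measure concentrated on the atoms of X, the integral over A reduces to the sum
  mu(A) = sum_{x in A} f(x) * nu({x}).
Computing each term:
  x1: f(x1) * nu(x1) = 5/4 * 4 = 5.
  x4: f(x4) * nu(x4) = 2 * 5 = 10.
Summing: mu(A) = 5 + 10 = 15.

15


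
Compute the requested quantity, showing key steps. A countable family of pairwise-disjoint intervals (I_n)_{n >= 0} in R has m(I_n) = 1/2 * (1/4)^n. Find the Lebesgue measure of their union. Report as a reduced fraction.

By countable additivity of the Lebesgue measure on pairwise disjoint measurable sets,
  m(union_{n >= 0} I_n) = sum_{n >= 0} m(I_n) = sum_{n >= 0} a * r^n,
  with a = 1/2 and r = 1/4.
Since 0 < r = 1/4 < 1, the geometric series converges:
  sum_{n >= 0} a * r^n = a / (1 - r).
  = 1/2 / (1 - 1/4)
  = 1/2 / (3/4)
  = 2/3.

2/3


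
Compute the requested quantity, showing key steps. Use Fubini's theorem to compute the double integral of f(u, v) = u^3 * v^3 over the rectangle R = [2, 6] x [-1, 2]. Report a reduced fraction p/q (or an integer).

f(u, v) is a tensor product of a function of u and a function of v, and both factors are bounded continuous (hence Lebesgue integrable) on the rectangle, so Fubini's theorem applies:
  integral_R f d(m x m) = (integral_a1^b1 u^3 du) * (integral_a2^b2 v^3 dv).
Inner integral in u: integral_{2}^{6} u^3 du = (6^4 - 2^4)/4
  = 320.
Inner integral in v: integral_{-1}^{2} v^3 dv = (2^4 - (-1)^4)/4
  = 15/4.
Product: (320) * (15/4) = 1200.

1200


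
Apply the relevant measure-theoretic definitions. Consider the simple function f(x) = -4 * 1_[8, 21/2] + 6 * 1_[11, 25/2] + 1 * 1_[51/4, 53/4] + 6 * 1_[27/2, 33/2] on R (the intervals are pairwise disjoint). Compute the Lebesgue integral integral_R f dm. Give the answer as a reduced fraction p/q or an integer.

For a simple function f = sum_i c_i * 1_{A_i} with disjoint A_i,
  integral f dm = sum_i c_i * m(A_i).
Lengths of the A_i:
  m(A_1) = 21/2 - 8 = 5/2.
  m(A_2) = 25/2 - 11 = 3/2.
  m(A_3) = 53/4 - 51/4 = 1/2.
  m(A_4) = 33/2 - 27/2 = 3.
Contributions c_i * m(A_i):
  (-4) * (5/2) = -10.
  (6) * (3/2) = 9.
  (1) * (1/2) = 1/2.
  (6) * (3) = 18.
Total: -10 + 9 + 1/2 + 18 = 35/2.

35/2


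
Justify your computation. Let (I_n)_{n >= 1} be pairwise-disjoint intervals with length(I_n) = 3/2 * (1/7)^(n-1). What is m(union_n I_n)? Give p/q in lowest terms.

By countable additivity of the Lebesgue measure on pairwise disjoint measurable sets,
  m(union_{n >= 1} I_n) = sum_{n >= 1} m(I_n) = sum_{n >= 1} a * r^(n-1),
  with a = 3/2 and r = 1/7.
Since 0 < r = 1/7 < 1, the geometric series converges:
  sum_{n >= 1} a * r^(n-1) = a / (1 - r).
  = 3/2 / (1 - 1/7)
  = 3/2 / (6/7)
  = 7/4.

7/4


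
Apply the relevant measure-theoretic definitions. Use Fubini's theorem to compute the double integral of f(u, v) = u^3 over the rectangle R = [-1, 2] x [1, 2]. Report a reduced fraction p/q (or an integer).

f(u, v) is a tensor product of a function of u and a function of v, and both factors are bounded continuous (hence Lebesgue integrable) on the rectangle, so Fubini's theorem applies:
  integral_R f d(m x m) = (integral_a1^b1 u^3 du) * (integral_a2^b2 1 dv).
Inner integral in u: integral_{-1}^{2} u^3 du = (2^4 - (-1)^4)/4
  = 15/4.
Inner integral in v: integral_{1}^{2} 1 dv = (2^1 - 1^1)/1
  = 1.
Product: (15/4) * (1) = 15/4.

15/4


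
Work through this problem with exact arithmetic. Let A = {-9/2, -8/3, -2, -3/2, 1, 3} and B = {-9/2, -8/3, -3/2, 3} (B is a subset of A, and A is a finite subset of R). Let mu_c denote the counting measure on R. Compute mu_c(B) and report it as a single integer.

Counting measure assigns mu_c(E) = |E| (number of elements) when E is finite.
B has 4 element(s), so mu_c(B) = 4.

4


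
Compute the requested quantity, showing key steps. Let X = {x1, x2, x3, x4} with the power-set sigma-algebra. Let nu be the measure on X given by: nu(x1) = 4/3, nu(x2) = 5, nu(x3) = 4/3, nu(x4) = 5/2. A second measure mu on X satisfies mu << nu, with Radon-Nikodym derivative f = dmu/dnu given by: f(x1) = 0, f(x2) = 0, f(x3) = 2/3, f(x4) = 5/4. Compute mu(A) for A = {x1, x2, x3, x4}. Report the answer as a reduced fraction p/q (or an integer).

By the defining property of the Radon-Nikodym derivative, for every measurable set A,
  mu(A) = integral_A f dnu.
Since nu is a discrete measure concentrated on the atoms of X, the integral over A reduces to the sum
  mu(A) = sum_{x in A} f(x) * nu({x}).
Computing each term:
  x1: f(x1) * nu(x1) = 0 * 4/3 = 0.
  x2: f(x2) * nu(x2) = 0 * 5 = 0.
  x3: f(x3) * nu(x3) = 2/3 * 4/3 = 8/9.
  x4: f(x4) * nu(x4) = 5/4 * 5/2 = 25/8.
Summing: mu(A) = 0 + 0 + 8/9 + 25/8 = 289/72.

289/72


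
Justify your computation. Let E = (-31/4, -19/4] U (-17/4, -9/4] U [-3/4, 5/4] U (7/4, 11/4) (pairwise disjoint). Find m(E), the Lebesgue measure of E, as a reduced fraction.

For pairwise disjoint intervals, m(union_i I_i) = sum_i m(I_i),
and m is invariant under swapping open/closed endpoints (single points have measure 0).
So m(E) = sum_i (b_i - a_i).
  I_1 has length -19/4 - (-31/4) = 3.
  I_2 has length -9/4 - (-17/4) = 2.
  I_3 has length 5/4 - (-3/4) = 2.
  I_4 has length 11/4 - 7/4 = 1.
Summing:
  m(E) = 3 + 2 + 2 + 1 = 8.

8


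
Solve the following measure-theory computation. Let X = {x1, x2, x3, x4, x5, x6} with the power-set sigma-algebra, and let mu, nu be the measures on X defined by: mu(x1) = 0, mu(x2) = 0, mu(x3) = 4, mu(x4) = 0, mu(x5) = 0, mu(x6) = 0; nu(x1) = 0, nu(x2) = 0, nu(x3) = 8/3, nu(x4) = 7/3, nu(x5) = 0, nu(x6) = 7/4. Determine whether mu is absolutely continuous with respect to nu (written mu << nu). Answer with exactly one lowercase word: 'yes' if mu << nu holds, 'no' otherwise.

mu << nu means: every nu-null measurable set is also mu-null; equivalently, for every atom x, if nu({x}) = 0 then mu({x}) = 0.
Checking each atom:
  x1: nu = 0, mu = 0 -> consistent with mu << nu.
  x2: nu = 0, mu = 0 -> consistent with mu << nu.
  x3: nu = 8/3 > 0 -> no constraint.
  x4: nu = 7/3 > 0 -> no constraint.
  x5: nu = 0, mu = 0 -> consistent with mu << nu.
  x6: nu = 7/4 > 0 -> no constraint.
No atom violates the condition. Therefore mu << nu.

yes


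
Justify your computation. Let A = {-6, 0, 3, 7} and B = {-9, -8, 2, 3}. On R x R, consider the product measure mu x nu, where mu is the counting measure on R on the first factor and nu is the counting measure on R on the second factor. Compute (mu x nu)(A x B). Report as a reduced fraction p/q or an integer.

For a measurable rectangle A x B, the product measure satisfies
  (mu x nu)(A x B) = mu(A) * nu(B).
  mu(A) = 4.
  nu(B) = 4.
  (mu x nu)(A x B) = 4 * 4 = 16.

16


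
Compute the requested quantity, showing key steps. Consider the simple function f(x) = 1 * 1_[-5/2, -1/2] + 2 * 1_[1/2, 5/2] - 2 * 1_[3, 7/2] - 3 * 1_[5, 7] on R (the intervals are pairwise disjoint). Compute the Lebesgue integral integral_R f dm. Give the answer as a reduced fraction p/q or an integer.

For a simple function f = sum_i c_i * 1_{A_i} with disjoint A_i,
  integral f dm = sum_i c_i * m(A_i).
Lengths of the A_i:
  m(A_1) = -1/2 - (-5/2) = 2.
  m(A_2) = 5/2 - 1/2 = 2.
  m(A_3) = 7/2 - 3 = 1/2.
  m(A_4) = 7 - 5 = 2.
Contributions c_i * m(A_i):
  (1) * (2) = 2.
  (2) * (2) = 4.
  (-2) * (1/2) = -1.
  (-3) * (2) = -6.
Total: 2 + 4 - 1 - 6 = -1.

-1


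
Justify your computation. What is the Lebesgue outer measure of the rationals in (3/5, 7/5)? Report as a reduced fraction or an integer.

The set Q cap (3/5, 7/5) is countable (a subset of the countable set Q). Lebesgue outer measure of any countable set is 0: each singleton {q} has m*({q}) = 0, and by countable subadditivity m*(union_k {q_k}) <= sum_k m*({q_k}) = sum_k 0 = 0. The reverse inequality m*(E) >= 0 is automatic. So m*(Q cap (3/5, 7/5)) = 0.

0


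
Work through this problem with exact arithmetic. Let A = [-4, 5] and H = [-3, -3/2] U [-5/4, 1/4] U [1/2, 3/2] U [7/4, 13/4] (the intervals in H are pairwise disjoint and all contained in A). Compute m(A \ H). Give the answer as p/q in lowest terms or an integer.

The ambient interval has length m(A) = 5 - (-4) = 9.
Since the holes are disjoint and sit inside A, by finite additivity
  m(H) = sum_i (b_i - a_i), and m(A \ H) = m(A) - m(H).
Computing the hole measures:
  m(H_1) = -3/2 - (-3) = 3/2.
  m(H_2) = 1/4 - (-5/4) = 3/2.
  m(H_3) = 3/2 - 1/2 = 1.
  m(H_4) = 13/4 - 7/4 = 3/2.
Summed: m(H) = 3/2 + 3/2 + 1 + 3/2 = 11/2.
So m(A \ H) = 9 - 11/2 = 7/2.

7/2


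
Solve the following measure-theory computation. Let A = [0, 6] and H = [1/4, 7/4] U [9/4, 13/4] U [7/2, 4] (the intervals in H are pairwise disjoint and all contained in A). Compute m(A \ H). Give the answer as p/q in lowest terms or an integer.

The ambient interval has length m(A) = 6 - 0 = 6.
Since the holes are disjoint and sit inside A, by finite additivity
  m(H) = sum_i (b_i - a_i), and m(A \ H) = m(A) - m(H).
Computing the hole measures:
  m(H_1) = 7/4 - 1/4 = 3/2.
  m(H_2) = 13/4 - 9/4 = 1.
  m(H_3) = 4 - 7/2 = 1/2.
Summed: m(H) = 3/2 + 1 + 1/2 = 3.
So m(A \ H) = 6 - 3 = 3.

3


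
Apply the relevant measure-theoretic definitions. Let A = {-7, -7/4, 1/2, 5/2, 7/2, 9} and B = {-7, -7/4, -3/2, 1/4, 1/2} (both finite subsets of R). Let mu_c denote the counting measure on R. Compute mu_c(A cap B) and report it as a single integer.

Counting measure on a finite set equals cardinality. mu_c(A cap B) = |A cap B| (elements appearing in both).
Enumerating the elements of A that also lie in B gives 3 element(s).
So mu_c(A cap B) = 3.

3


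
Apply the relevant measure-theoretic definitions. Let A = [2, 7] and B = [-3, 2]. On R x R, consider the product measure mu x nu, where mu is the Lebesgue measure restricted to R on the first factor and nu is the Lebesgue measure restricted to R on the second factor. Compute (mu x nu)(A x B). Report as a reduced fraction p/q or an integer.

For a measurable rectangle A x B, the product measure satisfies
  (mu x nu)(A x B) = mu(A) * nu(B).
  mu(A) = 5.
  nu(B) = 5.
  (mu x nu)(A x B) = 5 * 5 = 25.

25


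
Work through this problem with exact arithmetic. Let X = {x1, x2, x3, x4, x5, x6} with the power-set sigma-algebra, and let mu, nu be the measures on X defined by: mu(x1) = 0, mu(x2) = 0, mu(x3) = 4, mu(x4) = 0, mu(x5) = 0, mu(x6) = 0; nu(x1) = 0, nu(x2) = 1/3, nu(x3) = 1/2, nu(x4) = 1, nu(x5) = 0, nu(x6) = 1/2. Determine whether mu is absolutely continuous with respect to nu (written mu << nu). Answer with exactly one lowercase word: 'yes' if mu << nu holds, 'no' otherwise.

mu << nu means: every nu-null measurable set is also mu-null; equivalently, for every atom x, if nu({x}) = 0 then mu({x}) = 0.
Checking each atom:
  x1: nu = 0, mu = 0 -> consistent with mu << nu.
  x2: nu = 1/3 > 0 -> no constraint.
  x3: nu = 1/2 > 0 -> no constraint.
  x4: nu = 1 > 0 -> no constraint.
  x5: nu = 0, mu = 0 -> consistent with mu << nu.
  x6: nu = 1/2 > 0 -> no constraint.
No atom violates the condition. Therefore mu << nu.

yes


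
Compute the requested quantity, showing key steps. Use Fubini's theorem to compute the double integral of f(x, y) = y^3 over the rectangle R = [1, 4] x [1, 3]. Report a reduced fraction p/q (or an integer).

f(x, y) is a tensor product of a function of x and a function of y, and both factors are bounded continuous (hence Lebesgue integrable) on the rectangle, so Fubini's theorem applies:
  integral_R f d(m x m) = (integral_a1^b1 1 dx) * (integral_a2^b2 y^3 dy).
Inner integral in x: integral_{1}^{4} 1 dx = (4^1 - 1^1)/1
  = 3.
Inner integral in y: integral_{1}^{3} y^3 dy = (3^4 - 1^4)/4
  = 20.
Product: (3) * (20) = 60.

60


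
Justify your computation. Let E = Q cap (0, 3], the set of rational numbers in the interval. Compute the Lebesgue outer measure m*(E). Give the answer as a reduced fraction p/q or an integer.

The set Q cap (0, 3] is countable (a subset of the countable set Q). Lebesgue outer measure of any countable set is 0: each singleton {q} has m*({q}) = 0, and by countable subadditivity m*(union_k {q_k}) <= sum_k m*({q_k}) = sum_k 0 = 0. The reverse inequality m*(E) >= 0 is automatic. So m*(Q cap (0, 3]) = 0.

0


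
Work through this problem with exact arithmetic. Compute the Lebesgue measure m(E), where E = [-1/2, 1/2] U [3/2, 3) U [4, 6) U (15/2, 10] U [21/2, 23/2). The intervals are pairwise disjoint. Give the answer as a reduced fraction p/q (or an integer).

For pairwise disjoint intervals, m(union_i I_i) = sum_i m(I_i),
and m is invariant under swapping open/closed endpoints (single points have measure 0).
So m(E) = sum_i (b_i - a_i).
  I_1 has length 1/2 - (-1/2) = 1.
  I_2 has length 3 - 3/2 = 3/2.
  I_3 has length 6 - 4 = 2.
  I_4 has length 10 - 15/2 = 5/2.
  I_5 has length 23/2 - 21/2 = 1.
Summing:
  m(E) = 1 + 3/2 + 2 + 5/2 + 1 = 8.

8


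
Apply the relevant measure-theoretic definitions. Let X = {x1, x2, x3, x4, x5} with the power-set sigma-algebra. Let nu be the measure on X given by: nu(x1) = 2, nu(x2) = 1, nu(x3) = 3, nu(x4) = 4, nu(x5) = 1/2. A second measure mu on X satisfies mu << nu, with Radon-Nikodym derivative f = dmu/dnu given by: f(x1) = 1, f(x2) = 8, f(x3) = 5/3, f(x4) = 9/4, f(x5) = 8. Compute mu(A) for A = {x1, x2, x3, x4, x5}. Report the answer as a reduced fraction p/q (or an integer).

By the defining property of the Radon-Nikodym derivative, for every measurable set A,
  mu(A) = integral_A f dnu.
Since nu is a discrete measure concentrated on the atoms of X, the integral over A reduces to the sum
  mu(A) = sum_{x in A} f(x) * nu({x}).
Computing each term:
  x1: f(x1) * nu(x1) = 1 * 2 = 2.
  x2: f(x2) * nu(x2) = 8 * 1 = 8.
  x3: f(x3) * nu(x3) = 5/3 * 3 = 5.
  x4: f(x4) * nu(x4) = 9/4 * 4 = 9.
  x5: f(x5) * nu(x5) = 8 * 1/2 = 4.
Summing: mu(A) = 2 + 8 + 5 + 9 + 4 = 28.

28


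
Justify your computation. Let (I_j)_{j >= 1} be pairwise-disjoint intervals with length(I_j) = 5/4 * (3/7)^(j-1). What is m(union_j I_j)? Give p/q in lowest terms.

By countable additivity of the Lebesgue measure on pairwise disjoint measurable sets,
  m(union_{j >= 1} I_j) = sum_{j >= 1} m(I_j) = sum_{j >= 1} a * r^(j-1),
  with a = 5/4 and r = 3/7.
Since 0 < r = 3/7 < 1, the geometric series converges:
  sum_{j >= 1} a * r^(j-1) = a / (1 - r).
  = 5/4 / (1 - 3/7)
  = 5/4 / (4/7)
  = 35/16.

35/16


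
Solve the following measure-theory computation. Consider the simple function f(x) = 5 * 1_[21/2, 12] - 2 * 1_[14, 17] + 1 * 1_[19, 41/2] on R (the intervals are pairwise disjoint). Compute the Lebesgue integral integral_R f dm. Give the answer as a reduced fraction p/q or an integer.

For a simple function f = sum_i c_i * 1_{A_i} with disjoint A_i,
  integral f dm = sum_i c_i * m(A_i).
Lengths of the A_i:
  m(A_1) = 12 - 21/2 = 3/2.
  m(A_2) = 17 - 14 = 3.
  m(A_3) = 41/2 - 19 = 3/2.
Contributions c_i * m(A_i):
  (5) * (3/2) = 15/2.
  (-2) * (3) = -6.
  (1) * (3/2) = 3/2.
Total: 15/2 - 6 + 3/2 = 3.

3


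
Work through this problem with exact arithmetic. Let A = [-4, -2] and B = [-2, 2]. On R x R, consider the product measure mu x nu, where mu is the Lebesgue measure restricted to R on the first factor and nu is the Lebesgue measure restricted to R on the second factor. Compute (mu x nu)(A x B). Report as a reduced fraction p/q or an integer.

For a measurable rectangle A x B, the product measure satisfies
  (mu x nu)(A x B) = mu(A) * nu(B).
  mu(A) = 2.
  nu(B) = 4.
  (mu x nu)(A x B) = 2 * 4 = 8.

8


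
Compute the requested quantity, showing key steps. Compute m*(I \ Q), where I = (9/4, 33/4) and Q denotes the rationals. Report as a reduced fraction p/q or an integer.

The interval I = (9/4, 33/4) has m(I) = 33/4 - 9/4 = 6 (endpoints are measure-zero, so open/closed/half-open agree). Write I = (I cap Q) u (I \ Q). The rationals in I are countable, so m*(I cap Q) = 0 (cover each rational by intervals whose total length is arbitrarily small). By countable subadditivity m*(I) <= m*(I cap Q) + m*(I \ Q), hence m*(I \ Q) >= m(I) = 6. The reverse inequality m*(I \ Q) <= m*(I) = 6 is trivial since (I \ Q) is a subset of I. Therefore m*(I \ Q) = 6.

6


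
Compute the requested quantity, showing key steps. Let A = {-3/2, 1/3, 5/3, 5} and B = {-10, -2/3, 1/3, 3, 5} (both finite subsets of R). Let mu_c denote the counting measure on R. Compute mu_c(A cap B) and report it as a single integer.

Counting measure on a finite set equals cardinality. mu_c(A cap B) = |A cap B| (elements appearing in both).
Enumerating the elements of A that also lie in B gives 2 element(s).
So mu_c(A cap B) = 2.

2


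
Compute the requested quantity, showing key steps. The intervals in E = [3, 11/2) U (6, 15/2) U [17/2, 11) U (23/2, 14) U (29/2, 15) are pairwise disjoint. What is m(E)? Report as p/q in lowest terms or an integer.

For pairwise disjoint intervals, m(union_i I_i) = sum_i m(I_i),
and m is invariant under swapping open/closed endpoints (single points have measure 0).
So m(E) = sum_i (b_i - a_i).
  I_1 has length 11/2 - 3 = 5/2.
  I_2 has length 15/2 - 6 = 3/2.
  I_3 has length 11 - 17/2 = 5/2.
  I_4 has length 14 - 23/2 = 5/2.
  I_5 has length 15 - 29/2 = 1/2.
Summing:
  m(E) = 5/2 + 3/2 + 5/2 + 5/2 + 1/2 = 19/2.

19/2


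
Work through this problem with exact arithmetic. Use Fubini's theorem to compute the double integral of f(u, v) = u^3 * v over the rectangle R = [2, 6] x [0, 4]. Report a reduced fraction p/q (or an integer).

f(u, v) is a tensor product of a function of u and a function of v, and both factors are bounded continuous (hence Lebesgue integrable) on the rectangle, so Fubini's theorem applies:
  integral_R f d(m x m) = (integral_a1^b1 u^3 du) * (integral_a2^b2 v dv).
Inner integral in u: integral_{2}^{6} u^3 du = (6^4 - 2^4)/4
  = 320.
Inner integral in v: integral_{0}^{4} v dv = (4^2 - 0^2)/2
  = 8.
Product: (320) * (8) = 2560.

2560


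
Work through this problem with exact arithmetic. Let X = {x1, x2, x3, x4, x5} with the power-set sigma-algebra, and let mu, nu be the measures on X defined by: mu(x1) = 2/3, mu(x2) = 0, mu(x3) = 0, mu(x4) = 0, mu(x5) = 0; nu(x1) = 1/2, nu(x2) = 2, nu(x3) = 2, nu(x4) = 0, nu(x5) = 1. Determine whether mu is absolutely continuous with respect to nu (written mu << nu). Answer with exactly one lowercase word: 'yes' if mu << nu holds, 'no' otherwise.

mu << nu means: every nu-null measurable set is also mu-null; equivalently, for every atom x, if nu({x}) = 0 then mu({x}) = 0.
Checking each atom:
  x1: nu = 1/2 > 0 -> no constraint.
  x2: nu = 2 > 0 -> no constraint.
  x3: nu = 2 > 0 -> no constraint.
  x4: nu = 0, mu = 0 -> consistent with mu << nu.
  x5: nu = 1 > 0 -> no constraint.
No atom violates the condition. Therefore mu << nu.

yes


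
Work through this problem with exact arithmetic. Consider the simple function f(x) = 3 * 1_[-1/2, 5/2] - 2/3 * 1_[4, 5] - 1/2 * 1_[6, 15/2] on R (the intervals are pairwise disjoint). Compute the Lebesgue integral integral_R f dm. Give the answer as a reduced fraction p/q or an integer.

For a simple function f = sum_i c_i * 1_{A_i} with disjoint A_i,
  integral f dm = sum_i c_i * m(A_i).
Lengths of the A_i:
  m(A_1) = 5/2 - (-1/2) = 3.
  m(A_2) = 5 - 4 = 1.
  m(A_3) = 15/2 - 6 = 3/2.
Contributions c_i * m(A_i):
  (3) * (3) = 9.
  (-2/3) * (1) = -2/3.
  (-1/2) * (3/2) = -3/4.
Total: 9 - 2/3 - 3/4 = 91/12.

91/12


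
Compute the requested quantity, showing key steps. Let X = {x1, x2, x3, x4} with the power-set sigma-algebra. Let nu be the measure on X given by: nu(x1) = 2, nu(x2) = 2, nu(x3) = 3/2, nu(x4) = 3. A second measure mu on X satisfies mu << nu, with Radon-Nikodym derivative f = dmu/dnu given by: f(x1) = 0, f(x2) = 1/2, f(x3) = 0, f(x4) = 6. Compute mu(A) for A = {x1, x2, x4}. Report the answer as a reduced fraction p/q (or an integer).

By the defining property of the Radon-Nikodym derivative, for every measurable set A,
  mu(A) = integral_A f dnu.
Since nu is a discrete measure concentrated on the atoms of X, the integral over A reduces to the sum
  mu(A) = sum_{x in A} f(x) * nu({x}).
Computing each term:
  x1: f(x1) * nu(x1) = 0 * 2 = 0.
  x2: f(x2) * nu(x2) = 1/2 * 2 = 1.
  x4: f(x4) * nu(x4) = 6 * 3 = 18.
Summing: mu(A) = 0 + 1 + 18 = 19.

19


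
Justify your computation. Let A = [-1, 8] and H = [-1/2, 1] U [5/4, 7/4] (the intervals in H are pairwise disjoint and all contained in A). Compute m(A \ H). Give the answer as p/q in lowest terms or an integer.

The ambient interval has length m(A) = 8 - (-1) = 9.
Since the holes are disjoint and sit inside A, by finite additivity
  m(H) = sum_i (b_i - a_i), and m(A \ H) = m(A) - m(H).
Computing the hole measures:
  m(H_1) = 1 - (-1/2) = 3/2.
  m(H_2) = 7/4 - 5/4 = 1/2.
Summed: m(H) = 3/2 + 1/2 = 2.
So m(A \ H) = 9 - 2 = 7.

7


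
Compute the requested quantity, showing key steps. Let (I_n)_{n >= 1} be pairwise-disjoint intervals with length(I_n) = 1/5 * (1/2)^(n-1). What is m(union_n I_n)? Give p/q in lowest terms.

By countable additivity of the Lebesgue measure on pairwise disjoint measurable sets,
  m(union_{n >= 1} I_n) = sum_{n >= 1} m(I_n) = sum_{n >= 1} a * r^(n-1),
  with a = 1/5 and r = 1/2.
Since 0 < r = 1/2 < 1, the geometric series converges:
  sum_{n >= 1} a * r^(n-1) = a / (1 - r).
  = 1/5 / (1 - 1/2)
  = 1/5 / (1/2)
  = 2/5.

2/5


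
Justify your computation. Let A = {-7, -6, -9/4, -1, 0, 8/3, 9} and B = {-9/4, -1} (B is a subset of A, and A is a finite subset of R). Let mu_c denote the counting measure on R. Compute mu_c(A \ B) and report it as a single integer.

Counting measure assigns mu_c(E) = |E| (number of elements) when E is finite. For B subset A, A \ B is the set of elements of A not in B, so |A \ B| = |A| - |B|.
|A| = 7, |B| = 2, so mu_c(A \ B) = 7 - 2 = 5.

5


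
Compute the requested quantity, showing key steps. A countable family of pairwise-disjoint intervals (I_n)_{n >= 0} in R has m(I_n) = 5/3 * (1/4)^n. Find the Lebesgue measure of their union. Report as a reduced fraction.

By countable additivity of the Lebesgue measure on pairwise disjoint measurable sets,
  m(union_{n >= 0} I_n) = sum_{n >= 0} m(I_n) = sum_{n >= 0} a * r^n,
  with a = 5/3 and r = 1/4.
Since 0 < r = 1/4 < 1, the geometric series converges:
  sum_{n >= 0} a * r^n = a / (1 - r).
  = 5/3 / (1 - 1/4)
  = 5/3 / (3/4)
  = 20/9.

20/9


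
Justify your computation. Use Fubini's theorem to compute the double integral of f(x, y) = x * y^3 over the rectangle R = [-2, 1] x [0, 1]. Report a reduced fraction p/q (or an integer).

f(x, y) is a tensor product of a function of x and a function of y, and both factors are bounded continuous (hence Lebesgue integrable) on the rectangle, so Fubini's theorem applies:
  integral_R f d(m x m) = (integral_a1^b1 x dx) * (integral_a2^b2 y^3 dy).
Inner integral in x: integral_{-2}^{1} x dx = (1^2 - (-2)^2)/2
  = -3/2.
Inner integral in y: integral_{0}^{1} y^3 dy = (1^4 - 0^4)/4
  = 1/4.
Product: (-3/2) * (1/4) = -3/8.

-3/8


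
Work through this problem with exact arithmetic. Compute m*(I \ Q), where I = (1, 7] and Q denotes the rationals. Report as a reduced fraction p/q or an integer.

The interval I = (1, 7] has m(I) = 7 - 1 = 6 (endpoints are measure-zero, so open/closed/half-open agree). Write I = (I cap Q) u (I \ Q). The rationals in I are countable, so m*(I cap Q) = 0 (cover each rational by intervals whose total length is arbitrarily small). By countable subadditivity m*(I) <= m*(I cap Q) + m*(I \ Q), hence m*(I \ Q) >= m(I) = 6. The reverse inequality m*(I \ Q) <= m*(I) = 6 is trivial since (I \ Q) is a subset of I. Therefore m*(I \ Q) = 6.

6


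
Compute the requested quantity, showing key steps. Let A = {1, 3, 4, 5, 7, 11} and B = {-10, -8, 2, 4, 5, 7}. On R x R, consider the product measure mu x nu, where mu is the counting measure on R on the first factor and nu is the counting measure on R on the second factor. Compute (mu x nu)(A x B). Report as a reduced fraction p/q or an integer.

For a measurable rectangle A x B, the product measure satisfies
  (mu x nu)(A x B) = mu(A) * nu(B).
  mu(A) = 6.
  nu(B) = 6.
  (mu x nu)(A x B) = 6 * 6 = 36.

36


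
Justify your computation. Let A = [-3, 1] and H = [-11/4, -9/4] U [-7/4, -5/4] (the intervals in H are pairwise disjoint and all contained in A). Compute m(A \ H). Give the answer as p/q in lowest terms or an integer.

The ambient interval has length m(A) = 1 - (-3) = 4.
Since the holes are disjoint and sit inside A, by finite additivity
  m(H) = sum_i (b_i - a_i), and m(A \ H) = m(A) - m(H).
Computing the hole measures:
  m(H_1) = -9/4 - (-11/4) = 1/2.
  m(H_2) = -5/4 - (-7/4) = 1/2.
Summed: m(H) = 1/2 + 1/2 = 1.
So m(A \ H) = 4 - 1 = 3.

3


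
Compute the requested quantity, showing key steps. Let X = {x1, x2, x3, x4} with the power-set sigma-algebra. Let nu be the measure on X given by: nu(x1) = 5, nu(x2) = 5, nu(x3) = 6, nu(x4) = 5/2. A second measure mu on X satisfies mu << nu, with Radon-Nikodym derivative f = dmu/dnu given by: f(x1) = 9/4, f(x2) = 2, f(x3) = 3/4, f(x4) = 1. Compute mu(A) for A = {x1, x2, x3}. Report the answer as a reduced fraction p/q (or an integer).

By the defining property of the Radon-Nikodym derivative, for every measurable set A,
  mu(A) = integral_A f dnu.
Since nu is a discrete measure concentrated on the atoms of X, the integral over A reduces to the sum
  mu(A) = sum_{x in A} f(x) * nu({x}).
Computing each term:
  x1: f(x1) * nu(x1) = 9/4 * 5 = 45/4.
  x2: f(x2) * nu(x2) = 2 * 5 = 10.
  x3: f(x3) * nu(x3) = 3/4 * 6 = 9/2.
Summing: mu(A) = 45/4 + 10 + 9/2 = 103/4.

103/4
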